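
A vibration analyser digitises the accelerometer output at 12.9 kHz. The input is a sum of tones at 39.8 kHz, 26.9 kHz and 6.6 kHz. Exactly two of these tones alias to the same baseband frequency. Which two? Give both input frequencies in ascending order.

26.9 kHz, 39.8 kHz

fs/2 = 6.45 kHz.
39.8 kHz mod fs = 1.1 kHz.
1.1 kHz ≤ fs/2 = 6.45 kHz, appears at 1.1 kHz.
26.9 kHz mod fs = 1.1 kHz.
1.1 kHz ≤ fs/2 = 6.45 kHz, appears at 1.1 kHz.
6.6 kHz > fs/2 = 6.45 kHz, folds to fs − 6.6 kHz = 6.3 kHz.
26.9 kHz and 39.8 kHz both map to 1.1 kHz.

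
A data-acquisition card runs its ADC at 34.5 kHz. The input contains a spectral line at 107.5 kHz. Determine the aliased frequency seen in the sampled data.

107.5 kHz mod fs = 4 kHz.
4 kHz ≤ fs/2 = 17.25 kHz, appears at 4 kHz.

4 kHz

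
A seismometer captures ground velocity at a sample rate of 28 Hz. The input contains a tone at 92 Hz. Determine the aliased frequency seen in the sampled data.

92 Hz mod fs = 8 Hz.
8 Hz ≤ fs/2 = 14 Hz, appears at 8 Hz.

8 Hz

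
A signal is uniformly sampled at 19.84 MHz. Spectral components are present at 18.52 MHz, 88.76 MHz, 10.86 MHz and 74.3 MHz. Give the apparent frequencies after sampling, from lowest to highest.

fs/2 = 9.92 MHz.
18.52 MHz > fs/2 = 9.92 MHz, folds to fs − 18.52 MHz = 1.32 MHz.
88.76 MHz mod fs = 9.4 MHz.
9.4 MHz ≤ fs/2 = 9.92 MHz, appears at 9.4 MHz.
10.86 MHz > fs/2 = 9.92 MHz, folds to fs − 10.86 MHz = 8.98 MHz.
74.3 MHz mod fs = 14.78 MHz.
14.78 MHz > fs/2 = 9.92 MHz, folds to fs − 14.78 MHz = 5.06 MHz.
Distinct values: {1.32 MHz, 5.06 MHz, 8.98 MHz, 9.4 MHz}.

1.32 MHz, 5.06 MHz, 8.98 MHz, 9.4 MHz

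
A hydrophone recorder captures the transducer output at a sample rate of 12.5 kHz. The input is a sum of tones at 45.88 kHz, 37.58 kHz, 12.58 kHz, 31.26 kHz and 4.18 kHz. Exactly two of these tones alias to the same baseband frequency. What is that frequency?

fs/2 = 6.25 kHz.
45.88 kHz mod fs = 8.38 kHz.
8.38 kHz > fs/2 = 6.25 kHz, folds to fs − 8.38 kHz = 4.12 kHz.
37.58 kHz mod fs = 0.08 kHz.
0.08 kHz ≤ fs/2 = 6.25 kHz, appears at 0.08 kHz.
12.58 kHz mod fs = 0.08 kHz.
0.08 kHz ≤ fs/2 = 6.25 kHz, appears at 0.08 kHz.
31.26 kHz mod fs = 6.26 kHz.
6.26 kHz > fs/2 = 6.25 kHz, folds to fs − 6.26 kHz = 6.24 kHz.
4.18 kHz ≤ fs/2 = 6.25 kHz, passes unchanged.
12.58 kHz and 37.58 kHz both map to 0.08 kHz.

0.08 kHz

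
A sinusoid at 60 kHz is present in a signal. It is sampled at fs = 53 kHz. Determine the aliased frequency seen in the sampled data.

7 kHz

60 kHz mod fs = 7 kHz.
7 kHz ≤ fs/2 = 26.5 kHz, appears at 7 kHz.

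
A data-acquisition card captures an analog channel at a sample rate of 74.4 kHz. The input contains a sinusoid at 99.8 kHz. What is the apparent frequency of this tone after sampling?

25.4 kHz

99.8 kHz mod fs = 25.4 kHz.
25.4 kHz ≤ fs/2 = 37.2 kHz, appears at 25.4 kHz.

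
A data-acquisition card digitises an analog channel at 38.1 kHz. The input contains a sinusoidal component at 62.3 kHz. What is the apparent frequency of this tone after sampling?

13.9 kHz

62.3 kHz mod fs = 24.2 kHz.
24.2 kHz > fs/2 = 19.05 kHz, folds to fs − 24.2 kHz = 13.9 kHz.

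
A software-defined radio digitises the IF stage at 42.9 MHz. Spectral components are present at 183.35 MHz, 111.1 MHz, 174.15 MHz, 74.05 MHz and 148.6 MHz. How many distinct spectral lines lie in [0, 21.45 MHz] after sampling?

4

fs/2 = 21.45 MHz.
183.35 MHz mod fs = 11.75 MHz.
11.75 MHz ≤ fs/2 = 21.45 MHz, appears at 11.75 MHz.
111.1 MHz mod fs = 25.3 MHz.
25.3 MHz > fs/2 = 21.45 MHz, folds to fs − 25.3 MHz = 17.6 MHz.
174.15 MHz mod fs = 2.55 MHz.
2.55 MHz ≤ fs/2 = 21.45 MHz, appears at 2.55 MHz.
74.05 MHz mod fs = 31.15 MHz.
31.15 MHz > fs/2 = 21.45 MHz, folds to fs − 31.15 MHz = 11.75 MHz.
148.6 MHz mod fs = 19.9 MHz.
19.9 MHz ≤ fs/2 = 21.45 MHz, appears at 19.9 MHz.
Distinct values: {2.55 MHz, 11.75 MHz, 17.6 MHz, 19.9 MHz} → 4.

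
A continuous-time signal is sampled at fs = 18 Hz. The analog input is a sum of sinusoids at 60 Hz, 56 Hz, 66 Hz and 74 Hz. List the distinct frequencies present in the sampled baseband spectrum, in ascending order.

fs/2 = 9 Hz.
60 Hz mod fs = 6 Hz.
6 Hz ≤ fs/2 = 9 Hz, appears at 6 Hz.
56 Hz mod fs = 2 Hz.
2 Hz ≤ fs/2 = 9 Hz, appears at 2 Hz.
66 Hz mod fs = 12 Hz.
12 Hz > fs/2 = 9 Hz, folds to fs − 12 Hz = 6 Hz.
74 Hz mod fs = 2 Hz.
2 Hz ≤ fs/2 = 9 Hz, appears at 2 Hz.
Distinct values: {2 Hz, 6 Hz}.

2 Hz, 6 Hz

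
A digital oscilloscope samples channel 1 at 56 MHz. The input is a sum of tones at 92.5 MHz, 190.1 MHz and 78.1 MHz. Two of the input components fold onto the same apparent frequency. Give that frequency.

22.1 MHz

fs/2 = 28 MHz.
92.5 MHz mod fs = 36.5 MHz.
36.5 MHz > fs/2 = 28 MHz, folds to fs − 36.5 MHz = 19.5 MHz.
190.1 MHz mod fs = 22.1 MHz.
22.1 MHz ≤ fs/2 = 28 MHz, appears at 22.1 MHz.
78.1 MHz mod fs = 22.1 MHz.
22.1 MHz ≤ fs/2 = 28 MHz, appears at 22.1 MHz.
78.1 MHz and 190.1 MHz both map to 22.1 MHz.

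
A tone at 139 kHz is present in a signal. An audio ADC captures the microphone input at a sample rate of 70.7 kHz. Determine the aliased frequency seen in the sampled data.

139 kHz mod fs = 68.3 kHz.
68.3 kHz > fs/2 = 35.35 kHz, folds to fs − 68.3 kHz = 2.4 kHz.

2.4 kHz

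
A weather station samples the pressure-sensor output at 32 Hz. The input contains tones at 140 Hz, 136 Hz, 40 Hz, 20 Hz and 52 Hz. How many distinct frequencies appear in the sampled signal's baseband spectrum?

fs/2 = 16 Hz.
140 Hz mod fs = 12 Hz.
12 Hz ≤ fs/2 = 16 Hz, appears at 12 Hz.
136 Hz mod fs = 8 Hz.
8 Hz ≤ fs/2 = 16 Hz, appears at 8 Hz.
40 Hz mod fs = 8 Hz.
8 Hz ≤ fs/2 = 16 Hz, appears at 8 Hz.
20 Hz > fs/2 = 16 Hz, folds to fs − 20 Hz = 12 Hz.
52 Hz mod fs = 20 Hz.
20 Hz > fs/2 = 16 Hz, folds to fs − 20 Hz = 12 Hz.
Distinct values: {8 Hz, 12 Hz} → 2.

2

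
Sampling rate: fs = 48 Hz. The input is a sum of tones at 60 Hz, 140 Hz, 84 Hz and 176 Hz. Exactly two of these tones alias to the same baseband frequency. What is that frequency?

fs/2 = 24 Hz.
60 Hz mod fs = 12 Hz.
12 Hz ≤ fs/2 = 24 Hz, appears at 12 Hz.
140 Hz mod fs = 44 Hz.
44 Hz > fs/2 = 24 Hz, folds to fs − 44 Hz = 4 Hz.
84 Hz mod fs = 36 Hz.
36 Hz > fs/2 = 24 Hz, folds to fs − 36 Hz = 12 Hz.
176 Hz mod fs = 32 Hz.
32 Hz > fs/2 = 24 Hz, folds to fs − 32 Hz = 16 Hz.
60 Hz and 84 Hz both map to 12 Hz.

12 Hz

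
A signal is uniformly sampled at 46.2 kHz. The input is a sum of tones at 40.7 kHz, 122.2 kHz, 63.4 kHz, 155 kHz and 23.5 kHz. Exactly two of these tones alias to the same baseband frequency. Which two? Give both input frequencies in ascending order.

122.2 kHz, 155 kHz

fs/2 = 23.1 kHz.
40.7 kHz > fs/2 = 23.1 kHz, folds to fs − 40.7 kHz = 5.5 kHz.
122.2 kHz mod fs = 29.8 kHz.
29.8 kHz > fs/2 = 23.1 kHz, folds to fs − 29.8 kHz = 16.4 kHz.
63.4 kHz mod fs = 17.2 kHz.
17.2 kHz ≤ fs/2 = 23.1 kHz, appears at 17.2 kHz.
155 kHz mod fs = 16.4 kHz.
16.4 kHz ≤ fs/2 = 23.1 kHz, appears at 16.4 kHz.
23.5 kHz > fs/2 = 23.1 kHz, folds to fs − 23.5 kHz = 22.7 kHz.
122.2 kHz and 155 kHz both map to 16.4 kHz.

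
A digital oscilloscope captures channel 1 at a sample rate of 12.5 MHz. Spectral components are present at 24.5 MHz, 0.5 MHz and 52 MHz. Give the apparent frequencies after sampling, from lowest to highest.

0.5 MHz, 2 MHz

fs/2 = 6.25 MHz.
24.5 MHz mod fs = 12 MHz.
12 MHz > fs/2 = 6.25 MHz, folds to fs − 12 MHz = 0.5 MHz.
0.5 MHz ≤ fs/2 = 6.25 MHz, passes unchanged.
52 MHz mod fs = 2 MHz.
2 MHz ≤ fs/2 = 6.25 MHz, appears at 2 MHz.
Distinct values: {0.5 MHz, 2 MHz}.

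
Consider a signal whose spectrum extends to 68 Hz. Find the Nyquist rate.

136 Hz

Nyquist rate = 2 × 68 Hz = 136 Hz.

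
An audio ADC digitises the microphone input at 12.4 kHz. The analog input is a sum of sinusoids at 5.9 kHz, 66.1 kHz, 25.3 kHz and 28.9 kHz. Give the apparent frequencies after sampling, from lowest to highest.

0.5 kHz, 4.1 kHz, 5.9 kHz

fs/2 = 6.2 kHz.
5.9 kHz ≤ fs/2 = 6.2 kHz, passes unchanged.
66.1 kHz mod fs = 4.1 kHz.
4.1 kHz ≤ fs/2 = 6.2 kHz, appears at 4.1 kHz.
25.3 kHz mod fs = 0.5 kHz.
0.5 kHz ≤ fs/2 = 6.2 kHz, appears at 0.5 kHz.
28.9 kHz mod fs = 4.1 kHz.
4.1 kHz ≤ fs/2 = 6.2 kHz, appears at 4.1 kHz.
Distinct values: {0.5 kHz, 4.1 kHz, 5.9 kHz}.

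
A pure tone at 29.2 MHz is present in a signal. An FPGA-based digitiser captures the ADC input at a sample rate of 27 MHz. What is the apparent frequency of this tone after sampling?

2.2 MHz

29.2 MHz mod fs = 2.2 MHz.
2.2 MHz ≤ fs/2 = 13.5 MHz, appears at 2.2 MHz.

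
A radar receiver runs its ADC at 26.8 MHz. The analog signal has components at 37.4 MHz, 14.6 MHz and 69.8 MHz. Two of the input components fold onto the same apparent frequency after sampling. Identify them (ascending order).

fs/2 = 13.4 MHz.
37.4 MHz mod fs = 10.6 MHz.
10.6 MHz ≤ fs/2 = 13.4 MHz, appears at 10.6 MHz.
14.6 MHz > fs/2 = 13.4 MHz, folds to fs − 14.6 MHz = 12.2 MHz.
69.8 MHz mod fs = 16.2 MHz.
16.2 MHz > fs/2 = 13.4 MHz, folds to fs − 16.2 MHz = 10.6 MHz.
37.4 MHz and 69.8 MHz both map to 10.6 MHz.

37.4 MHz, 69.8 MHz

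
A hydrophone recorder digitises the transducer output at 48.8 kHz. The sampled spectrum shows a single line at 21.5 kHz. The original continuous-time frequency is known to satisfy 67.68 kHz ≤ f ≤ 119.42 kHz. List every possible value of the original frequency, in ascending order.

Frequencies that alias to 21.5 kHz are k·fs ± 21.5 kHz for integer k ≥ 0.
k=0: 21.5 kHz.
k=1: 27.3 kHz, 70.3 kHz.
k=2: 76.1 kHz, 119.1 kHz.
k=3: 124.9 kHz, 167.9 kHz.
Within [67.68 kHz, 119.42 kHz]: 70.3 kHz, 76.1 kHz, 119.1 kHz.

70.3 kHz, 76.1 kHz, 119.1 kHz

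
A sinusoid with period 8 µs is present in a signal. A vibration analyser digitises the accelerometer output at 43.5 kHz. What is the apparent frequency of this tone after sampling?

T = 8 µs → f = 1/T = 125 kHz.
125 kHz mod fs = 38 kHz.
38 kHz > fs/2 = 21.75 kHz, folds to fs − 38 kHz = 5.5 kHz.

5.5 kHz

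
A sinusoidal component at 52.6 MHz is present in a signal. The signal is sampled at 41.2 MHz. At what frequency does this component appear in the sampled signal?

11.4 MHz

52.6 MHz mod fs = 11.4 MHz.
11.4 MHz ≤ fs/2 = 20.6 MHz, appears at 11.4 MHz.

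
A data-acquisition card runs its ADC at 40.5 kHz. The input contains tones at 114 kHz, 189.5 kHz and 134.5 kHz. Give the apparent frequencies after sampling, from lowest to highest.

7.5 kHz, 13 kHz

fs/2 = 20.25 kHz.
114 kHz mod fs = 33 kHz.
33 kHz > fs/2 = 20.25 kHz, folds to fs − 33 kHz = 7.5 kHz.
189.5 kHz mod fs = 27.5 kHz.
27.5 kHz > fs/2 = 20.25 kHz, folds to fs − 27.5 kHz = 13 kHz.
134.5 kHz mod fs = 13 kHz.
13 kHz ≤ fs/2 = 20.25 kHz, appears at 13 kHz.
Distinct values: {7.5 kHz, 13 kHz}.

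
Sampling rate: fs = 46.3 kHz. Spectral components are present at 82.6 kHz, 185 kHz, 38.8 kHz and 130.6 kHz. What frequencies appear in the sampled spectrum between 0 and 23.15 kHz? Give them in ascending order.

fs/2 = 23.15 kHz.
82.6 kHz mod fs = 36.3 kHz.
36.3 kHz > fs/2 = 23.15 kHz, folds to fs − 36.3 kHz = 10 kHz.
185 kHz mod fs = 46.1 kHz.
46.1 kHz > fs/2 = 23.15 kHz, folds to fs − 46.1 kHz = 0.2 kHz.
38.8 kHz > fs/2 = 23.15 kHz, folds to fs − 38.8 kHz = 7.5 kHz.
130.6 kHz mod fs = 38 kHz.
38 kHz > fs/2 = 23.15 kHz, folds to fs − 38 kHz = 8.3 kHz.
Distinct values: {0.2 kHz, 7.5 kHz, 8.3 kHz, 10 kHz}.

0.2 kHz, 7.5 kHz, 8.3 kHz, 10 kHz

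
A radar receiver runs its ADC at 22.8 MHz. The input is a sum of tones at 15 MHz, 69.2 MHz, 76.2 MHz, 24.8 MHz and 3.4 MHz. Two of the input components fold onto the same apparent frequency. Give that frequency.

7.8 MHz

fs/2 = 11.4 MHz.
15 MHz > fs/2 = 11.4 MHz, folds to fs − 15 MHz = 7.8 MHz.
69.2 MHz mod fs = 0.8 MHz.
0.8 MHz ≤ fs/2 = 11.4 MHz, appears at 0.8 MHz.
76.2 MHz mod fs = 7.8 MHz.
7.8 MHz ≤ fs/2 = 11.4 MHz, appears at 7.8 MHz.
24.8 MHz mod fs = 2 MHz.
2 MHz ≤ fs/2 = 11.4 MHz, appears at 2 MHz.
3.4 MHz ≤ fs/2 = 11.4 MHz, passes unchanged.
15 MHz and 76.2 MHz both map to 7.8 MHz.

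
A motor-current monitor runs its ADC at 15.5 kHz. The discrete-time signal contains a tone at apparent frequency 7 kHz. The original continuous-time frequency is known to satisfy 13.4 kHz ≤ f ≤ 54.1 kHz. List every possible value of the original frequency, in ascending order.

22.5 kHz, 24 kHz, 38 kHz, 39.5 kHz, 53.5 kHz

Frequencies that alias to 7 kHz are k·fs ± 7 kHz for integer k ≥ 0.
k=0: 7 kHz.
k=1: 8.5 kHz, 22.5 kHz.
k=2: 24 kHz, 38 kHz.
k=3: 39.5 kHz, 53.5 kHz.
k=4: 55 kHz, 69 kHz.
Within [13.4 kHz, 54.1 kHz]: 22.5 kHz, 24 kHz, 38 kHz, 39.5 kHz, 53.5 kHz.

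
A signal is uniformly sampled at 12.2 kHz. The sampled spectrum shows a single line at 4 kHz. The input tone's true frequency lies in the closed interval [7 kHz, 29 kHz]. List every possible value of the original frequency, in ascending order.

8.2 kHz, 16.2 kHz, 20.4 kHz, 28.4 kHz

Frequencies that alias to 4 kHz are k·fs ± 4 kHz for integer k ≥ 0.
k=0: 4 kHz.
k=1: 8.2 kHz, 16.2 kHz.
k=2: 20.4 kHz, 28.4 kHz.
k=3: 32.6 kHz, 40.6 kHz.
Within [7 kHz, 29 kHz]: 8.2 kHz, 16.2 kHz, 20.4 kHz, 28.4 kHz.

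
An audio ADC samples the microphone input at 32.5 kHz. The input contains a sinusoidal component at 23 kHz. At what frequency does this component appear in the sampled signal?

9.5 kHz

23 kHz > fs/2 = 16.25 kHz, folds to fs − 23 kHz = 9.5 kHz.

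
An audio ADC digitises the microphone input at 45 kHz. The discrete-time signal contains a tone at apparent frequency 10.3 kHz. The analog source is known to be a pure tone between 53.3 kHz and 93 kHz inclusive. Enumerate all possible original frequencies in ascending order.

Frequencies that alias to 10.3 kHz are k·fs ± 10.3 kHz for integer k ≥ 0.
k=0: 10.3 kHz.
k=1: 34.7 kHz, 55.3 kHz.
k=2: 79.7 kHz, 100.3 kHz.
k=3: 124.7 kHz, 145.3 kHz.
Within [53.3 kHz, 93 kHz]: 55.3 kHz, 79.7 kHz.

55.3 kHz, 79.7 kHz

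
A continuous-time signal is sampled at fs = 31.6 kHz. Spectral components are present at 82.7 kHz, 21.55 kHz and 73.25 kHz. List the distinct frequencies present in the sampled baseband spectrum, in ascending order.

10.05 kHz, 12.1 kHz

fs/2 = 15.8 kHz.
82.7 kHz mod fs = 19.5 kHz.
19.5 kHz > fs/2 = 15.8 kHz, folds to fs − 19.5 kHz = 12.1 kHz.
21.55 kHz > fs/2 = 15.8 kHz, folds to fs − 21.55 kHz = 10.05 kHz.
73.25 kHz mod fs = 10.05 kHz.
10.05 kHz ≤ fs/2 = 15.8 kHz, appears at 10.05 kHz.
Distinct values: {10.05 kHz, 12.1 kHz}.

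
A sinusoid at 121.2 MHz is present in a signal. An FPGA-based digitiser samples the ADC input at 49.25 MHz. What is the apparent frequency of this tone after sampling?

121.2 MHz mod fs = 22.7 MHz.
22.7 MHz ≤ fs/2 = 24.625 MHz, appears at 22.7 MHz.

22.7 MHz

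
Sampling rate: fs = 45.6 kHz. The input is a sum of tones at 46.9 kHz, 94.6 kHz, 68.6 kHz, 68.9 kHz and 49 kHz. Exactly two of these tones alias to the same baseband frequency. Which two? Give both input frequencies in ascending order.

49 kHz, 94.6 kHz

fs/2 = 22.8 kHz.
46.9 kHz mod fs = 1.3 kHz.
1.3 kHz ≤ fs/2 = 22.8 kHz, appears at 1.3 kHz.
94.6 kHz mod fs = 3.4 kHz.
3.4 kHz ≤ fs/2 = 22.8 kHz, appears at 3.4 kHz.
68.6 kHz mod fs = 23 kHz.
23 kHz > fs/2 = 22.8 kHz, folds to fs − 23 kHz = 22.6 kHz.
68.9 kHz mod fs = 23.3 kHz.
23.3 kHz > fs/2 = 22.8 kHz, folds to fs − 23.3 kHz = 22.3 kHz.
49 kHz mod fs = 3.4 kHz.
3.4 kHz ≤ fs/2 = 22.8 kHz, appears at 3.4 kHz.
49 kHz and 94.6 kHz both map to 3.4 kHz.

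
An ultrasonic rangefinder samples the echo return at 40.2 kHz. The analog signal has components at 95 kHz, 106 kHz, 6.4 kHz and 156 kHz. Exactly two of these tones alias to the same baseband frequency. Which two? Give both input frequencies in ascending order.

fs/2 = 20.1 kHz.
95 kHz mod fs = 14.6 kHz.
14.6 kHz ≤ fs/2 = 20.1 kHz, appears at 14.6 kHz.
106 kHz mod fs = 25.6 kHz.
25.6 kHz > fs/2 = 20.1 kHz, folds to fs − 25.6 kHz = 14.6 kHz.
6.4 kHz ≤ fs/2 = 20.1 kHz, passes unchanged.
156 kHz mod fs = 35.4 kHz.
35.4 kHz > fs/2 = 20.1 kHz, folds to fs − 35.4 kHz = 4.8 kHz.
95 kHz and 106 kHz both map to 14.6 kHz.

95 kHz, 106 kHz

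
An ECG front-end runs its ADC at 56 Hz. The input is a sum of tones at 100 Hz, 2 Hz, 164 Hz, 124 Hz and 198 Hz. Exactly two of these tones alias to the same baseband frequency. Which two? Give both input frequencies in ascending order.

100 Hz, 124 Hz

fs/2 = 28 Hz.
100 Hz mod fs = 44 Hz.
44 Hz > fs/2 = 28 Hz, folds to fs − 44 Hz = 12 Hz.
2 Hz ≤ fs/2 = 28 Hz, passes unchanged.
164 Hz mod fs = 52 Hz.
52 Hz > fs/2 = 28 Hz, folds to fs − 52 Hz = 4 Hz.
124 Hz mod fs = 12 Hz.
12 Hz ≤ fs/2 = 28 Hz, appears at 12 Hz.
198 Hz mod fs = 30 Hz.
30 Hz > fs/2 = 28 Hz, folds to fs − 30 Hz = 26 Hz.
100 Hz and 124 Hz both map to 12 Hz.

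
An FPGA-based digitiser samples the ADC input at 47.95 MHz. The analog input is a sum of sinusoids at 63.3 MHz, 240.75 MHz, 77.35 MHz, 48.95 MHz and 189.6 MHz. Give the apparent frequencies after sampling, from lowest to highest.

fs/2 = 23.975 MHz.
63.3 MHz mod fs = 15.35 MHz.
15.35 MHz ≤ fs/2 = 23.975 MHz, appears at 15.35 MHz.
240.75 MHz mod fs = 1 MHz.
1 MHz ≤ fs/2 = 23.975 MHz, appears at 1 MHz.
77.35 MHz mod fs = 29.4 MHz.
29.4 MHz > fs/2 = 23.975 MHz, folds to fs − 29.4 MHz = 18.55 MHz.
48.95 MHz mod fs = 1 MHz.
1 MHz ≤ fs/2 = 23.975 MHz, appears at 1 MHz.
189.6 MHz mod fs = 45.75 MHz.
45.75 MHz > fs/2 = 23.975 MHz, folds to fs − 45.75 MHz = 2.2 MHz.
Distinct values: {1 MHz, 2.2 MHz, 15.35 MHz, 18.55 MHz}.

1 MHz, 2.2 MHz, 15.35 MHz, 18.55 MHz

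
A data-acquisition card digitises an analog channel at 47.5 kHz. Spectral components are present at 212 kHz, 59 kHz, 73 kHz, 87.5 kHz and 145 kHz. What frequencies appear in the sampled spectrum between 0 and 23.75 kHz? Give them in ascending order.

fs/2 = 23.75 kHz.
212 kHz mod fs = 22 kHz.
22 kHz ≤ fs/2 = 23.75 kHz, appears at 22 kHz.
59 kHz mod fs = 11.5 kHz.
11.5 kHz ≤ fs/2 = 23.75 kHz, appears at 11.5 kHz.
73 kHz mod fs = 25.5 kHz.
25.5 kHz > fs/2 = 23.75 kHz, folds to fs − 25.5 kHz = 22 kHz.
87.5 kHz mod fs = 40 kHz.
40 kHz > fs/2 = 23.75 kHz, folds to fs − 40 kHz = 7.5 kHz.
145 kHz mod fs = 2.5 kHz.
2.5 kHz ≤ fs/2 = 23.75 kHz, appears at 2.5 kHz.
Distinct values: {2.5 kHz, 7.5 kHz, 11.5 kHz, 22 kHz}.

2.5 kHz, 7.5 kHz, 11.5 kHz, 22 kHz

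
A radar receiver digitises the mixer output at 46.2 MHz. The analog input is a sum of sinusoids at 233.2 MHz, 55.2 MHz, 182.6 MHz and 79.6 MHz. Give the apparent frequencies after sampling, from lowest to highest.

2.2 MHz, 9 MHz, 12.8 MHz

fs/2 = 23.1 MHz.
233.2 MHz mod fs = 2.2 MHz.
2.2 MHz ≤ fs/2 = 23.1 MHz, appears at 2.2 MHz.
55.2 MHz mod fs = 9 MHz.
9 MHz ≤ fs/2 = 23.1 MHz, appears at 9 MHz.
182.6 MHz mod fs = 44 MHz.
44 MHz > fs/2 = 23.1 MHz, folds to fs − 44 MHz = 2.2 MHz.
79.6 MHz mod fs = 33.4 MHz.
33.4 MHz > fs/2 = 23.1 MHz, folds to fs − 33.4 MHz = 12.8 MHz.
Distinct values: {2.2 MHz, 9 MHz, 12.8 MHz}.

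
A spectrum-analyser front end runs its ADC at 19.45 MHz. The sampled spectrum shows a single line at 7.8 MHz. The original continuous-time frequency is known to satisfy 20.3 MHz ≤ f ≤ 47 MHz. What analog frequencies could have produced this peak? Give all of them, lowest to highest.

27.25 MHz, 31.1 MHz, 46.7 MHz

Frequencies that alias to 7.8 MHz are k·fs ± 7.8 MHz for integer k ≥ 0.
k=0: 7.8 MHz.
k=1: 11.65 MHz, 27.25 MHz.
k=2: 31.1 MHz, 46.7 MHz.
k=3: 50.55 MHz, 66.15 MHz.
Within [20.3 MHz, 47 MHz]: 27.25 MHz, 31.1 MHz, 46.7 MHz.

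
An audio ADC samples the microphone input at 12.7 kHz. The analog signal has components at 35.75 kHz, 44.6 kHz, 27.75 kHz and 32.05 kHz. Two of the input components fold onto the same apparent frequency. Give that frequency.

2.35 kHz

fs/2 = 6.35 kHz.
35.75 kHz mod fs = 10.35 kHz.
10.35 kHz > fs/2 = 6.35 kHz, folds to fs − 10.35 kHz = 2.35 kHz.
44.6 kHz mod fs = 6.5 kHz.
6.5 kHz > fs/2 = 6.35 kHz, folds to fs − 6.5 kHz = 6.2 kHz.
27.75 kHz mod fs = 2.35 kHz.
2.35 kHz ≤ fs/2 = 6.35 kHz, appears at 2.35 kHz.
32.05 kHz mod fs = 6.65 kHz.
6.65 kHz > fs/2 = 6.35 kHz, folds to fs − 6.65 kHz = 6.05 kHz.
27.75 kHz and 35.75 kHz both map to 2.35 kHz.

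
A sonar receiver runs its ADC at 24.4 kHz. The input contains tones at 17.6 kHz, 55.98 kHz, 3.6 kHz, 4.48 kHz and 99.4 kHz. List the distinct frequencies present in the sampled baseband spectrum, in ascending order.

fs/2 = 12.2 kHz.
17.6 kHz > fs/2 = 12.2 kHz, folds to fs − 17.6 kHz = 6.8 kHz.
55.98 kHz mod fs = 7.18 kHz.
7.18 kHz ≤ fs/2 = 12.2 kHz, appears at 7.18 kHz.
3.6 kHz ≤ fs/2 = 12.2 kHz, passes unchanged.
4.48 kHz ≤ fs/2 = 12.2 kHz, passes unchanged.
99.4 kHz mod fs = 1.8 kHz.
1.8 kHz ≤ fs/2 = 12.2 kHz, appears at 1.8 kHz.
Distinct values: {1.8 kHz, 3.6 kHz, 4.48 kHz, 6.8 kHz, 7.18 kHz}.

1.8 kHz, 3.6 kHz, 4.48 kHz, 6.8 kHz, 7.18 kHz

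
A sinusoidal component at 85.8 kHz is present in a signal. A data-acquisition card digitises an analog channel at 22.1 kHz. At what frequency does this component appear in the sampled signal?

85.8 kHz mod fs = 19.5 kHz.
19.5 kHz > fs/2 = 11.05 kHz, folds to fs − 19.5 kHz = 2.6 kHz.

2.6 kHz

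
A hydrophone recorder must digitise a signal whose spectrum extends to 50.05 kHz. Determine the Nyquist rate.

Nyquist rate = 2 × 50.05 kHz = 100.1 kHz.

100.1 kHz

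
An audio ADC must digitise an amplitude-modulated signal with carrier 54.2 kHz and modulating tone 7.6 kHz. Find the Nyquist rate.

AM sidebands sit at fc ± fm = 46.6 kHz and 61.8 kHz.
Highest-frequency component: 61.8 kHz.
Nyquist rate = 2 × 61.8 kHz = 123.6 kHz.

123.6 kHz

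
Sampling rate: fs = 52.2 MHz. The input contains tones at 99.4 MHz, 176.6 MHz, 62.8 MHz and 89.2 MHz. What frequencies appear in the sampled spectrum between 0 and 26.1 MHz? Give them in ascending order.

5 MHz, 10.6 MHz, 15.2 MHz, 20 MHz

fs/2 = 26.1 MHz.
99.4 MHz mod fs = 47.2 MHz.
47.2 MHz > fs/2 = 26.1 MHz, folds to fs − 47.2 MHz = 5 MHz.
176.6 MHz mod fs = 20 MHz.
20 MHz ≤ fs/2 = 26.1 MHz, appears at 20 MHz.
62.8 MHz mod fs = 10.6 MHz.
10.6 MHz ≤ fs/2 = 26.1 MHz, appears at 10.6 MHz.
89.2 MHz mod fs = 37 MHz.
37 MHz > fs/2 = 26.1 MHz, folds to fs − 37 MHz = 15.2 MHz.
Distinct values: {5 MHz, 10.6 MHz, 15.2 MHz, 20 MHz}.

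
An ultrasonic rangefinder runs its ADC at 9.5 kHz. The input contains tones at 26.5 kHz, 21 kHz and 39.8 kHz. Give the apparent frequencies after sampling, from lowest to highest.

1.8 kHz, 2 kHz

fs/2 = 4.75 kHz.
26.5 kHz mod fs = 7.5 kHz.
7.5 kHz > fs/2 = 4.75 kHz, folds to fs − 7.5 kHz = 2 kHz.
21 kHz mod fs = 2 kHz.
2 kHz ≤ fs/2 = 4.75 kHz, appears at 2 kHz.
39.8 kHz mod fs = 1.8 kHz.
1.8 kHz ≤ fs/2 = 4.75 kHz, appears at 1.8 kHz.
Distinct values: {1.8 kHz, 2 kHz}.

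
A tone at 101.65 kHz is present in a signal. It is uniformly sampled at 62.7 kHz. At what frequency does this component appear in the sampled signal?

101.65 kHz mod fs = 38.95 kHz.
38.95 kHz > fs/2 = 31.35 kHz, folds to fs − 38.95 kHz = 23.75 kHz.

23.75 kHz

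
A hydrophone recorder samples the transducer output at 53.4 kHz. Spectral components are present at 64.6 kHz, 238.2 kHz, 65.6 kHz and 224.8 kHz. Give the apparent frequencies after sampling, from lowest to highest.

fs/2 = 26.7 kHz.
64.6 kHz mod fs = 11.2 kHz.
11.2 kHz ≤ fs/2 = 26.7 kHz, appears at 11.2 kHz.
238.2 kHz mod fs = 24.6 kHz.
24.6 kHz ≤ fs/2 = 26.7 kHz, appears at 24.6 kHz.
65.6 kHz mod fs = 12.2 kHz.
12.2 kHz ≤ fs/2 = 26.7 kHz, appears at 12.2 kHz.
224.8 kHz mod fs = 11.2 kHz.
11.2 kHz ≤ fs/2 = 26.7 kHz, appears at 11.2 kHz.
Distinct values: {11.2 kHz, 12.2 kHz, 24.6 kHz}.

11.2 kHz, 12.2 kHz, 24.6 kHz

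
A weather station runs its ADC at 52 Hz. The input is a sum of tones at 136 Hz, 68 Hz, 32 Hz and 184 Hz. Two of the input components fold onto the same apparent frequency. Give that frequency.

20 Hz

fs/2 = 26 Hz.
136 Hz mod fs = 32 Hz.
32 Hz > fs/2 = 26 Hz, folds to fs − 32 Hz = 20 Hz.
68 Hz mod fs = 16 Hz.
16 Hz ≤ fs/2 = 26 Hz, appears at 16 Hz.
32 Hz > fs/2 = 26 Hz, folds to fs − 32 Hz = 20 Hz.
184 Hz mod fs = 28 Hz.
28 Hz > fs/2 = 26 Hz, folds to fs − 28 Hz = 24 Hz.
32 Hz and 136 Hz both map to 20 Hz.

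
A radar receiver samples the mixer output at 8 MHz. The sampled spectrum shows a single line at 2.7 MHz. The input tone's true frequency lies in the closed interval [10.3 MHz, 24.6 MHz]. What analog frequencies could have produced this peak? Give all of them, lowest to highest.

10.7 MHz, 13.3 MHz, 18.7 MHz, 21.3 MHz

Frequencies that alias to 2.7 MHz are k·fs ± 2.7 MHz for integer k ≥ 0.
k=0: 2.7 MHz.
k=1: 5.3 MHz, 10.7 MHz.
k=2: 13.3 MHz, 18.7 MHz.
k=3: 21.3 MHz, 26.7 MHz.
k=4: 29.3 MHz, 34.7 MHz.
Within [10.3 MHz, 24.6 MHz]: 10.7 MHz, 13.3 MHz, 18.7 MHz, 21.3 MHz.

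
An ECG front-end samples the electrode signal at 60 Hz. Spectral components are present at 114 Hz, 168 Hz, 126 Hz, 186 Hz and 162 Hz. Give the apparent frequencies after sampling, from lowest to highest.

6 Hz, 12 Hz, 18 Hz

fs/2 = 30 Hz.
114 Hz mod fs = 54 Hz.
54 Hz > fs/2 = 30 Hz, folds to fs − 54 Hz = 6 Hz.
168 Hz mod fs = 48 Hz.
48 Hz > fs/2 = 30 Hz, folds to fs − 48 Hz = 12 Hz.
126 Hz mod fs = 6 Hz.
6 Hz ≤ fs/2 = 30 Hz, appears at 6 Hz.
186 Hz mod fs = 6 Hz.
6 Hz ≤ fs/2 = 30 Hz, appears at 6 Hz.
162 Hz mod fs = 42 Hz.
42 Hz > fs/2 = 30 Hz, folds to fs − 42 Hz = 18 Hz.
Distinct values: {6 Hz, 12 Hz, 18 Hz}.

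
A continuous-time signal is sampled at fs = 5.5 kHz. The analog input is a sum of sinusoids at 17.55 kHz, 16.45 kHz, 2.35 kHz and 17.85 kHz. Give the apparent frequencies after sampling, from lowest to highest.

fs/2 = 2.75 kHz.
17.55 kHz mod fs = 1.05 kHz.
1.05 kHz ≤ fs/2 = 2.75 kHz, appears at 1.05 kHz.
16.45 kHz mod fs = 5.45 kHz.
5.45 kHz > fs/2 = 2.75 kHz, folds to fs − 5.45 kHz = 0.05 kHz.
2.35 kHz ≤ fs/2 = 2.75 kHz, passes unchanged.
17.85 kHz mod fs = 1.35 kHz.
1.35 kHz ≤ fs/2 = 2.75 kHz, appears at 1.35 kHz.
Distinct values: {0.05 kHz, 1.05 kHz, 1.35 kHz, 2.35 kHz}.

0.05 kHz, 1.05 kHz, 1.35 kHz, 2.35 kHz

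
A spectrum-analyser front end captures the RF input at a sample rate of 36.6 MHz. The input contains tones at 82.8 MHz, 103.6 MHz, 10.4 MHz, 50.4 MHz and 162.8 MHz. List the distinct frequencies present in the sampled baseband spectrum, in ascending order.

fs/2 = 18.3 MHz.
82.8 MHz mod fs = 9.6 MHz.
9.6 MHz ≤ fs/2 = 18.3 MHz, appears at 9.6 MHz.
103.6 MHz mod fs = 30.4 MHz.
30.4 MHz > fs/2 = 18.3 MHz, folds to fs − 30.4 MHz = 6.2 MHz.
10.4 MHz ≤ fs/2 = 18.3 MHz, passes unchanged.
50.4 MHz mod fs = 13.8 MHz.
13.8 MHz ≤ fs/2 = 18.3 MHz, appears at 13.8 MHz.
162.8 MHz mod fs = 16.4 MHz.
16.4 MHz ≤ fs/2 = 18.3 MHz, appears at 16.4 MHz.
Distinct values: {6.2 MHz, 9.6 MHz, 10.4 MHz, 13.8 MHz, 16.4 MHz}.

6.2 MHz, 9.6 MHz, 10.4 MHz, 13.8 MHz, 16.4 MHz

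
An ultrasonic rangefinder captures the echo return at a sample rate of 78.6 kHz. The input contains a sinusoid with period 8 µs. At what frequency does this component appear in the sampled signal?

T = 8 µs → f = 1/T = 125 kHz.
125 kHz mod fs = 46.4 kHz.
46.4 kHz > fs/2 = 39.3 kHz, folds to fs − 46.4 kHz = 32.2 kHz.

32.2 kHz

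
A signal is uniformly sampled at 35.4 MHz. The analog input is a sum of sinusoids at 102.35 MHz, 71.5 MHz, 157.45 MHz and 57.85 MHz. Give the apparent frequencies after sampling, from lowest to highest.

0.7 MHz, 3.85 MHz, 12.95 MHz, 15.85 MHz

fs/2 = 17.7 MHz.
102.35 MHz mod fs = 31.55 MHz.
31.55 MHz > fs/2 = 17.7 MHz, folds to fs − 31.55 MHz = 3.85 MHz.
71.5 MHz mod fs = 0.7 MHz.
0.7 MHz ≤ fs/2 = 17.7 MHz, appears at 0.7 MHz.
157.45 MHz mod fs = 15.85 MHz.
15.85 MHz ≤ fs/2 = 17.7 MHz, appears at 15.85 MHz.
57.85 MHz mod fs = 22.45 MHz.
22.45 MHz > fs/2 = 17.7 MHz, folds to fs − 22.45 MHz = 12.95 MHz.
Distinct values: {0.7 MHz, 3.85 MHz, 12.95 MHz, 15.85 MHz}.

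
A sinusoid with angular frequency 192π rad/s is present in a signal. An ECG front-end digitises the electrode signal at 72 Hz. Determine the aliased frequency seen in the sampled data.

ω = 192π rad/s → f = ω/(2π) = 96 Hz.
96 Hz mod fs = 24 Hz.
24 Hz ≤ fs/2 = 36 Hz, appears at 24 Hz.

24 Hz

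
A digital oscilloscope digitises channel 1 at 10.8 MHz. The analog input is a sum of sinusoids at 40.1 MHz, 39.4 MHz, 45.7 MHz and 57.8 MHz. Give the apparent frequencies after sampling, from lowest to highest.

fs/2 = 5.4 MHz.
40.1 MHz mod fs = 7.7 MHz.
7.7 MHz > fs/2 = 5.4 MHz, folds to fs − 7.7 MHz = 3.1 MHz.
39.4 MHz mod fs = 7 MHz.
7 MHz > fs/2 = 5.4 MHz, folds to fs − 7 MHz = 3.8 MHz.
45.7 MHz mod fs = 2.5 MHz.
2.5 MHz ≤ fs/2 = 5.4 MHz, appears at 2.5 MHz.
57.8 MHz mod fs = 3.8 MHz.
3.8 MHz ≤ fs/2 = 5.4 MHz, appears at 3.8 MHz.
Distinct values: {2.5 MHz, 3.1 MHz, 3.8 MHz}.

2.5 MHz, 3.1 MHz, 3.8 MHz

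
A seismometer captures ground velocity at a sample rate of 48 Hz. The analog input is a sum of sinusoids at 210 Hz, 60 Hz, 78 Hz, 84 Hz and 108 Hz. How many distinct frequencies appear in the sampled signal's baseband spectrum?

fs/2 = 24 Hz.
210 Hz mod fs = 18 Hz.
18 Hz ≤ fs/2 = 24 Hz, appears at 18 Hz.
60 Hz mod fs = 12 Hz.
12 Hz ≤ fs/2 = 24 Hz, appears at 12 Hz.
78 Hz mod fs = 30 Hz.
30 Hz > fs/2 = 24 Hz, folds to fs − 30 Hz = 18 Hz.
84 Hz mod fs = 36 Hz.
36 Hz > fs/2 = 24 Hz, folds to fs − 36 Hz = 12 Hz.
108 Hz mod fs = 12 Hz.
12 Hz ≤ fs/2 = 24 Hz, appears at 12 Hz.
Distinct values: {12 Hz, 18 Hz} → 2.

2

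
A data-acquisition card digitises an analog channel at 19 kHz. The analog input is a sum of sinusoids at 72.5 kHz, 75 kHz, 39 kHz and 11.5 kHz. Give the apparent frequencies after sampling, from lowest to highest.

1 kHz, 3.5 kHz, 7.5 kHz

fs/2 = 9.5 kHz.
72.5 kHz mod fs = 15.5 kHz.
15.5 kHz > fs/2 = 9.5 kHz, folds to fs − 15.5 kHz = 3.5 kHz.
75 kHz mod fs = 18 kHz.
18 kHz > fs/2 = 9.5 kHz, folds to fs − 18 kHz = 1 kHz.
39 kHz mod fs = 1 kHz.
1 kHz ≤ fs/2 = 9.5 kHz, appears at 1 kHz.
11.5 kHz > fs/2 = 9.5 kHz, folds to fs − 11.5 kHz = 7.5 kHz.
Distinct values: {1 kHz, 3.5 kHz, 7.5 kHz}.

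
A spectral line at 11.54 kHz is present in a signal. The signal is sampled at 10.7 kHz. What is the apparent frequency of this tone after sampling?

0.84 kHz

11.54 kHz mod fs = 0.84 kHz.
0.84 kHz ≤ fs/2 = 5.35 kHz, appears at 0.84 kHz.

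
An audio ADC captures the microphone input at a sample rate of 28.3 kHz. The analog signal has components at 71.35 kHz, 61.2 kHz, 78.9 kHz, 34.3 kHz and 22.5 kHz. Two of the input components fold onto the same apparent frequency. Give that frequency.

fs/2 = 14.15 kHz.
71.35 kHz mod fs = 14.75 kHz.
14.75 kHz > fs/2 = 14.15 kHz, folds to fs − 14.75 kHz = 13.55 kHz.
61.2 kHz mod fs = 4.6 kHz.
4.6 kHz ≤ fs/2 = 14.15 kHz, appears at 4.6 kHz.
78.9 kHz mod fs = 22.3 kHz.
22.3 kHz > fs/2 = 14.15 kHz, folds to fs − 22.3 kHz = 6 kHz.
34.3 kHz mod fs = 6 kHz.
6 kHz ≤ fs/2 = 14.15 kHz, appears at 6 kHz.
22.5 kHz > fs/2 = 14.15 kHz, folds to fs − 22.5 kHz = 5.8 kHz.
34.3 kHz and 78.9 kHz both map to 6 kHz.

6 kHz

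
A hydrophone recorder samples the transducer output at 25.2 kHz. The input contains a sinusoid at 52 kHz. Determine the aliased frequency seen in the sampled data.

52 kHz mod fs = 1.6 kHz.
1.6 kHz ≤ fs/2 = 12.6 kHz, appears at 1.6 kHz.

1.6 kHz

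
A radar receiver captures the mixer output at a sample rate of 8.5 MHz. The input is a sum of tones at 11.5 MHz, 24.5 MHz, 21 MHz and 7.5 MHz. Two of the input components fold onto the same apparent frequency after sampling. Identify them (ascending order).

fs/2 = 4.25 MHz.
11.5 MHz mod fs = 3 MHz.
3 MHz ≤ fs/2 = 4.25 MHz, appears at 3 MHz.
24.5 MHz mod fs = 7.5 MHz.
7.5 MHz > fs/2 = 4.25 MHz, folds to fs − 7.5 MHz = 1 MHz.
21 MHz mod fs = 4 MHz.
4 MHz ≤ fs/2 = 4.25 MHz, appears at 4 MHz.
7.5 MHz > fs/2 = 4.25 MHz, folds to fs − 7.5 MHz = 1 MHz.
7.5 MHz and 24.5 MHz both map to 1 MHz.

7.5 MHz, 24.5 MHz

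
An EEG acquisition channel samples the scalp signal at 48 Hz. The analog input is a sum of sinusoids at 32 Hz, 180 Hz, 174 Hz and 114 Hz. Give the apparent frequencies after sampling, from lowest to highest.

fs/2 = 24 Hz.
32 Hz > fs/2 = 24 Hz, folds to fs − 32 Hz = 16 Hz.
180 Hz mod fs = 36 Hz.
36 Hz > fs/2 = 24 Hz, folds to fs − 36 Hz = 12 Hz.
174 Hz mod fs = 30 Hz.
30 Hz > fs/2 = 24 Hz, folds to fs − 30 Hz = 18 Hz.
114 Hz mod fs = 18 Hz.
18 Hz ≤ fs/2 = 24 Hz, appears at 18 Hz.
Distinct values: {12 Hz, 16 Hz, 18 Hz}.

12 Hz, 16 Hz, 18 Hz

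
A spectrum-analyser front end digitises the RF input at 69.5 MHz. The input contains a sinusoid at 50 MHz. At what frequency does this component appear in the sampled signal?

50 MHz > fs/2 = 34.75 MHz, folds to fs − 50 MHz = 19.5 MHz.

19.5 MHz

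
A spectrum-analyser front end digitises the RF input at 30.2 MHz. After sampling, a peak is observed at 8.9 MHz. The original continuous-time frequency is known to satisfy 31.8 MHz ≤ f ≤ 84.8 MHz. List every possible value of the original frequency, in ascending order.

Frequencies that alias to 8.9 MHz are k·fs ± 8.9 MHz for integer k ≥ 0.
k=0: 8.9 MHz.
k=1: 21.3 MHz, 39.1 MHz.
k=2: 51.5 MHz, 69.3 MHz.
k=3: 81.7 MHz, 99.5 MHz.
k=4: 111.9 MHz, 129.7 MHz.
Within [31.8 MHz, 84.8 MHz]: 39.1 MHz, 51.5 MHz, 69.3 MHz, 81.7 MHz.

39.1 MHz, 51.5 MHz, 69.3 MHz, 81.7 MHz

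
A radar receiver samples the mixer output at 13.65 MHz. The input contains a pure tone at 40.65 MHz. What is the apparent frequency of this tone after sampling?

0.3 MHz

40.65 MHz mod fs = 13.35 MHz.
13.35 MHz > fs/2 = 6.825 MHz, folds to fs − 13.35 MHz = 0.3 MHz.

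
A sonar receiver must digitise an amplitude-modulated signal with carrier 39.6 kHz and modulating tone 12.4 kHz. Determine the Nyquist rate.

AM sidebands sit at fc ± fm = 27.2 kHz and 52 kHz.
Highest-frequency component: 52 kHz.
Nyquist rate = 2 × 52 kHz = 104 kHz.

104 kHz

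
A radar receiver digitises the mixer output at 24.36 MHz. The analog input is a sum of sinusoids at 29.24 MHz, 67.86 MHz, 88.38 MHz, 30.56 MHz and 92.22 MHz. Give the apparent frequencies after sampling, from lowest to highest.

4.88 MHz, 5.22 MHz, 6.2 MHz, 9.06 MHz

fs/2 = 12.18 MHz.
29.24 MHz mod fs = 4.88 MHz.
4.88 MHz ≤ fs/2 = 12.18 MHz, appears at 4.88 MHz.
67.86 MHz mod fs = 19.14 MHz.
19.14 MHz > fs/2 = 12.18 MHz, folds to fs − 19.14 MHz = 5.22 MHz.
88.38 MHz mod fs = 15.3 MHz.
15.3 MHz > fs/2 = 12.18 MHz, folds to fs − 15.3 MHz = 9.06 MHz.
30.56 MHz mod fs = 6.2 MHz.
6.2 MHz ≤ fs/2 = 12.18 MHz, appears at 6.2 MHz.
92.22 MHz mod fs = 19.14 MHz.
19.14 MHz > fs/2 = 12.18 MHz, folds to fs − 19.14 MHz = 5.22 MHz.
Distinct values: {4.88 MHz, 5.22 MHz, 6.2 MHz, 9.06 MHz}.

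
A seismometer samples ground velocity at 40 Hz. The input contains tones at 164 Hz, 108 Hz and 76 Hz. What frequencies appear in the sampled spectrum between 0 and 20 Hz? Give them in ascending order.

fs/2 = 20 Hz.
164 Hz mod fs = 4 Hz.
4 Hz ≤ fs/2 = 20 Hz, appears at 4 Hz.
108 Hz mod fs = 28 Hz.
28 Hz > fs/2 = 20 Hz, folds to fs − 28 Hz = 12 Hz.
76 Hz mod fs = 36 Hz.
36 Hz > fs/2 = 20 Hz, folds to fs − 36 Hz = 4 Hz.
Distinct values: {4 Hz, 12 Hz}.

4 Hz, 12 Hz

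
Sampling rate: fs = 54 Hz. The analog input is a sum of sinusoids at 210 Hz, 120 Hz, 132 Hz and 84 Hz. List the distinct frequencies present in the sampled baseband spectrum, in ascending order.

fs/2 = 27 Hz.
210 Hz mod fs = 48 Hz.
48 Hz > fs/2 = 27 Hz, folds to fs − 48 Hz = 6 Hz.
120 Hz mod fs = 12 Hz.
12 Hz ≤ fs/2 = 27 Hz, appears at 12 Hz.
132 Hz mod fs = 24 Hz.
24 Hz ≤ fs/2 = 27 Hz, appears at 24 Hz.
84 Hz mod fs = 30 Hz.
30 Hz > fs/2 = 27 Hz, folds to fs − 30 Hz = 24 Hz.
Distinct values: {6 Hz, 12 Hz, 24 Hz}.

6 Hz, 12 Hz, 24 Hz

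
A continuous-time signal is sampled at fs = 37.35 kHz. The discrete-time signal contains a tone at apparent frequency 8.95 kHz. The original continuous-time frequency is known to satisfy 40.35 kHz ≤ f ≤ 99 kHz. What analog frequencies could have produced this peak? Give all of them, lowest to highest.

46.3 kHz, 65.75 kHz, 83.65 kHz

Frequencies that alias to 8.95 kHz are k·fs ± 8.95 kHz for integer k ≥ 0.
k=0: 8.95 kHz.
k=1: 28.4 kHz, 46.3 kHz.
k=2: 65.75 kHz, 83.65 kHz.
k=3: 103.1 kHz, 121 kHz.
Within [40.35 kHz, 99 kHz]: 46.3 kHz, 65.75 kHz, 83.65 kHz.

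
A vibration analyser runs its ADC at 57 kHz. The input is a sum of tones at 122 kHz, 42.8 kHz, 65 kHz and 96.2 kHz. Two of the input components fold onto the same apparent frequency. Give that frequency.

8 kHz

fs/2 = 28.5 kHz.
122 kHz mod fs = 8 kHz.
8 kHz ≤ fs/2 = 28.5 kHz, appears at 8 kHz.
42.8 kHz > fs/2 = 28.5 kHz, folds to fs − 42.8 kHz = 14.2 kHz.
65 kHz mod fs = 8 kHz.
8 kHz ≤ fs/2 = 28.5 kHz, appears at 8 kHz.
96.2 kHz mod fs = 39.2 kHz.
39.2 kHz > fs/2 = 28.5 kHz, folds to fs − 39.2 kHz = 17.8 kHz.
65 kHz and 122 kHz both map to 8 kHz.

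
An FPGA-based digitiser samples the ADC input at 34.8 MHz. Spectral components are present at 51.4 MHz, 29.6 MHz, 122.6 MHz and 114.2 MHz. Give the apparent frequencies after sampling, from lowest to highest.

5.2 MHz, 9.8 MHz, 16.6 MHz

fs/2 = 17.4 MHz.
51.4 MHz mod fs = 16.6 MHz.
16.6 MHz ≤ fs/2 = 17.4 MHz, appears at 16.6 MHz.
29.6 MHz > fs/2 = 17.4 MHz, folds to fs − 29.6 MHz = 5.2 MHz.
122.6 MHz mod fs = 18.2 MHz.
18.2 MHz > fs/2 = 17.4 MHz, folds to fs − 18.2 MHz = 16.6 MHz.
114.2 MHz mod fs = 9.8 MHz.
9.8 MHz ≤ fs/2 = 17.4 MHz, appears at 9.8 MHz.
Distinct values: {5.2 MHz, 9.8 MHz, 16.6 MHz}.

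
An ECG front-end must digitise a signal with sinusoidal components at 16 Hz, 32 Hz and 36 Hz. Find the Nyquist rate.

Highest-frequency component: 36 Hz.
Nyquist rate = 2 × 36 Hz = 72 Hz.

72 Hz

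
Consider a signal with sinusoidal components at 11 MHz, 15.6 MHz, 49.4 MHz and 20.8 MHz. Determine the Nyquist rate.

98.8 MHz

Highest-frequency component: 49.4 MHz.
Nyquist rate = 2 × 49.4 MHz = 98.8 MHz.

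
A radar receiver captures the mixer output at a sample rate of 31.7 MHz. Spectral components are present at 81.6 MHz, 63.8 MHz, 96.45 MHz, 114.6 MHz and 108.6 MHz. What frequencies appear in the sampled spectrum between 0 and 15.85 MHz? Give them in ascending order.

fs/2 = 15.85 MHz.
81.6 MHz mod fs = 18.2 MHz.
18.2 MHz > fs/2 = 15.85 MHz, folds to fs − 18.2 MHz = 13.5 MHz.
63.8 MHz mod fs = 0.4 MHz.
0.4 MHz ≤ fs/2 = 15.85 MHz, appears at 0.4 MHz.
96.45 MHz mod fs = 1.35 MHz.
1.35 MHz ≤ fs/2 = 15.85 MHz, appears at 1.35 MHz.
114.6 MHz mod fs = 19.5 MHz.
19.5 MHz > fs/2 = 15.85 MHz, folds to fs − 19.5 MHz = 12.2 MHz.
108.6 MHz mod fs = 13.5 MHz.
13.5 MHz ≤ fs/2 = 15.85 MHz, appears at 13.5 MHz.
Distinct values: {0.4 MHz, 1.35 MHz, 12.2 MHz, 13.5 MHz}.

0.4 MHz, 1.35 MHz, 12.2 MHz, 13.5 MHz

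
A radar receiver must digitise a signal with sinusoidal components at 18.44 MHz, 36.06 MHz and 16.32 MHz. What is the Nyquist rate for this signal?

Highest-frequency component: 36.06 MHz.
Nyquist rate = 2 × 36.06 MHz = 72.12 MHz.

72.12 MHz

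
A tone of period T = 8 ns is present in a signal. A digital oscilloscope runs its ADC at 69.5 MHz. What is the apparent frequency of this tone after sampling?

14 MHz

T = 8 ns → f = 1/T = 125 MHz.
125 MHz mod fs = 55.5 MHz.
55.5 MHz > fs/2 = 34.75 MHz, folds to fs − 55.5 MHz = 14 MHz.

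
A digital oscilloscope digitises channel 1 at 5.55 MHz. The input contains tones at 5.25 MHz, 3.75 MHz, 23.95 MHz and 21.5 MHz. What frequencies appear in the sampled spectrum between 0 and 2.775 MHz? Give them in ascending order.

fs/2 = 2.775 MHz.
5.25 MHz > fs/2 = 2.775 MHz, folds to fs − 5.25 MHz = 0.3 MHz.
3.75 MHz > fs/2 = 2.775 MHz, folds to fs − 3.75 MHz = 1.8 MHz.
23.95 MHz mod fs = 1.75 MHz.
1.75 MHz ≤ fs/2 = 2.775 MHz, appears at 1.75 MHz.
21.5 MHz mod fs = 4.85 MHz.
4.85 MHz > fs/2 = 2.775 MHz, folds to fs − 4.85 MHz = 0.7 MHz.
Distinct values: {0.3 MHz, 0.7 MHz, 1.75 MHz, 1.8 MHz}.

0.3 MHz, 0.7 MHz, 1.75 MHz, 1.8 MHz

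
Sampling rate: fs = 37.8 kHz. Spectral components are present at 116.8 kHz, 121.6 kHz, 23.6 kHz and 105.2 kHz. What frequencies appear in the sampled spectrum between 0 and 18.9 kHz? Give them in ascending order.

fs/2 = 18.9 kHz.
116.8 kHz mod fs = 3.4 kHz.
3.4 kHz ≤ fs/2 = 18.9 kHz, appears at 3.4 kHz.
121.6 kHz mod fs = 8.2 kHz.
8.2 kHz ≤ fs/2 = 18.9 kHz, appears at 8.2 kHz.
23.6 kHz > fs/2 = 18.9 kHz, folds to fs − 23.6 kHz = 14.2 kHz.
105.2 kHz mod fs = 29.6 kHz.
29.6 kHz > fs/2 = 18.9 kHz, folds to fs − 29.6 kHz = 8.2 kHz.
Distinct values: {3.4 kHz, 8.2 kHz, 14.2 kHz}.

3.4 kHz, 8.2 kHz, 14.2 kHz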